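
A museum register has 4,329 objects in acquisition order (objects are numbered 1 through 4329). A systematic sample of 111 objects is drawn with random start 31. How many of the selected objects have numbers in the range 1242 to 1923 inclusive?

k = 4329/111 = 39
First selection ≥ 1242: 31 + ⌈(1242−31)/39⌉·39 = 31 + 32×39 = 1279
Last selection ≤ 1923: 31 + ⌊(1923−31)/39⌋·39 = 31 + 48×39 = 1903
Count = 48 − 32 + 1 = 17

17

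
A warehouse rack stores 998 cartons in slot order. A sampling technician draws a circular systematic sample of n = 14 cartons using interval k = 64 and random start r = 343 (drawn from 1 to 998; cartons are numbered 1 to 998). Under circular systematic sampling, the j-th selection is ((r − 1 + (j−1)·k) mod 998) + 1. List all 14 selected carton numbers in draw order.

Selection 1: 343
Selection 2: 343 + 64 = 407
Selection 3: 407 + 64 = 471
Selection 4: 471 + 64 = 535
Selection 5: 535 + 64 = 599
Selection 6: 599 + 64 = 663
Selection 7: 663 + 64 = 727
Selection 8: 727 + 64 = 791
Selection 9: 791 + 64 = 855
Selection 10: 855 + 64 = 919
Selection 11: 919 + 64 = 983
Selection 12: 983 + 64 = 1047 → 1047 − 998 = 49
Selection 13: 49 + 64 = 113
Selection 14: 113 + 64 = 177

343, 407, 471, 535, 599, 663, 727, 791, 855, 919, 983, 49, 113, 177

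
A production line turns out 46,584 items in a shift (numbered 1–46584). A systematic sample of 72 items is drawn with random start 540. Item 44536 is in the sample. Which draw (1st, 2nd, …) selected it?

k = 46584/72 = 647
position = (44536 − 540)/647 + 1 = 43996/647 + 1 = 68 + 1 = 69

69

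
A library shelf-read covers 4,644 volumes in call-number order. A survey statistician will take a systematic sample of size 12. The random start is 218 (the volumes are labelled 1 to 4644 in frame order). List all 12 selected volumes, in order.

218, 605, 992, 1379, 1766, 2153, 2540, 2927, 3314, 3701, 4088, 4475

k = N/n = 4644/12 = 387
volume 1: 218
volume 2: 218 + 387 = 605
volume 3: 605 + 387 = 992
volume 4: 992 + 387 = 1379
volume 5: 1379 + 387 = 1766
volume 6: 1766 + 387 = 2153
volume 7: 2153 + 387 = 2540
volume 8: 2540 + 387 = 2927
volume 9: 2927 + 387 = 3314
volume 10: 3314 + 387 = 3701
volume 11: 3701 + 387 = 4088
volume 12: 4088 + 387 = 4475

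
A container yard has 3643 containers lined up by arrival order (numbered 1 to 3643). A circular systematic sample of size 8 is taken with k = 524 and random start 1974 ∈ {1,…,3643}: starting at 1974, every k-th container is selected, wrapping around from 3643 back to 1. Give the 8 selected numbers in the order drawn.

1974, 2498, 3022, 3546, 427, 951, 1475, 1999

Selection 1: 1974
Selection 2: 1974 + 524 = 2498
Selection 3: 2498 + 524 = 3022
Selection 4: 3022 + 524 = 3546
Selection 5: 3546 + 524 = 4070 → 4070 − 3643 = 427
Selection 6: 427 + 524 = 951
Selection 7: 951 + 524 = 1475
Selection 8: 1475 + 524 = 1999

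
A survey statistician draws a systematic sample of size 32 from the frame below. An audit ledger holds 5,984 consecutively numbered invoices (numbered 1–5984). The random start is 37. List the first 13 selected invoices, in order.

37, 224, 411, 598, 785, 972, 1159, 1346, 1533, 1720, 1907, 2094, 2281

k = N/n = 5984/32 = 187
invoice 1: 37
invoice 2: 37 + 187 = 224
invoice 3: 224 + 187 = 411
invoice 4: 411 + 187 = 598
invoice 5: 598 + 187 = 785
invoice 6: 785 + 187 = 972
invoice 7: 972 + 187 = 1159
invoice 8: 1159 + 187 = 1346
invoice 9: 1346 + 187 = 1533
invoice 10: 1533 + 187 = 1720
invoice 11: 1720 + 187 = 1907
invoice 12: 1907 + 187 = 2094
invoice 13: 2094 + 187 = 2281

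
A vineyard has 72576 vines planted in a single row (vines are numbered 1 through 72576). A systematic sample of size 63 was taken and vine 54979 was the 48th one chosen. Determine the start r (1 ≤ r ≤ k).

k = 72576/63 = 1152
r = 54979 − (48−1)×1152 = 54979 − 54144 = 835

835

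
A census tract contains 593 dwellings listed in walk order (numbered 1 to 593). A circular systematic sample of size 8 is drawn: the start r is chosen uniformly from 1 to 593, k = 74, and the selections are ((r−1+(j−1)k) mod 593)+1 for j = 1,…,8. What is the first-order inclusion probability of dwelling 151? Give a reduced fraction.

For each position j, as r ranges over 1…593 the j-th selection hits every dwelling exactly once, so dwelling 151 is selected for exactly 8 of the 593 starts.
Inclusion probability = 8/593.

8/593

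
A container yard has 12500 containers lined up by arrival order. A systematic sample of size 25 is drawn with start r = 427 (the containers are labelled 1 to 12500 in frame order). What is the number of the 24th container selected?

k = 12500/25 = 500
24th selection = r + (24−1)·k = 427 + 23×500 = 427 + 11500 = 11927

11927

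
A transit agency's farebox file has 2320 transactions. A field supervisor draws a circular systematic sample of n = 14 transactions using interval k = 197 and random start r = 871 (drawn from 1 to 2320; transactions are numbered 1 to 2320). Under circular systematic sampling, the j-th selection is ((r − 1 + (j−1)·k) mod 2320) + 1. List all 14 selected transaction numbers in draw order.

871, 1068, 1265, 1462, 1659, 1856, 2053, 2250, 127, 324, 521, 718, 915, 1112

Selection 1: 871
Selection 2: 871 + 197 = 1068
Selection 3: 1068 + 197 = 1265
Selection 4: 1265 + 197 = 1462
Selection 5: 1462 + 197 = 1659
Selection 6: 1659 + 197 = 1856
Selection 7: 1856 + 197 = 2053
Selection 8: 2053 + 197 = 2250
Selection 9: 2250 + 197 = 2447 → 2447 − 2320 = 127
Selection 10: 127 + 197 = 324
Selection 11: 324 + 197 = 521
Selection 12: 521 + 197 = 718
Selection 13: 718 + 197 = 915
Selection 14: 915 + 197 = 1112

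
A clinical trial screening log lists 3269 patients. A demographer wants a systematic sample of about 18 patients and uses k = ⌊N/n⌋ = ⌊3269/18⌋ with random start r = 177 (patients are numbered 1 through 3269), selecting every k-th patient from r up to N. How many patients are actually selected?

k = ⌊3269/18⌋ = 181
Achieved size = ⌊(3269 − 177)/181⌋ + 1 = ⌊3092/181⌋ + 1 = 17 + 1 = 18
(last selection: 177 + 17×181 = 3254 ≤ 3269; next would be 3435 > 3269)

18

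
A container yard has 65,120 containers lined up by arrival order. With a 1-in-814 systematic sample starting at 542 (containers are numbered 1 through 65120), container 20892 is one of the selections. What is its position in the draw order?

k = 814
position = (20892 − 542)/814 + 1 = 20350/814 + 1 = 25 + 1 = 26

26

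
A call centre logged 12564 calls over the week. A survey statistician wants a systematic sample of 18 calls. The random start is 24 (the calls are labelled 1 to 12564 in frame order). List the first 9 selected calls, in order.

k = N/n = 12564/18 = 698
call 1: 24
call 2: 24 + 698 = 722
call 3: 722 + 698 = 1420
call 4: 1420 + 698 = 2118
call 5: 2118 + 698 = 2816
call 6: 2816 + 698 = 3514
call 7: 3514 + 698 = 4212
call 8: 4212 + 698 = 4910
call 9: 4910 + 698 = 5608

24, 722, 1420, 2118, 2816, 3514, 4212, 4910, 5608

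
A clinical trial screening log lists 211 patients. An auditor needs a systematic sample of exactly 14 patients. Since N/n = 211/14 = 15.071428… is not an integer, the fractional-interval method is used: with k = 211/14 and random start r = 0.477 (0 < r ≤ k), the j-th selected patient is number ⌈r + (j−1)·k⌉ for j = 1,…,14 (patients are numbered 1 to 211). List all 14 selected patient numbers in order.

1, 16, 31, 46, 61, 76, 91, 106, 122, 137, 152, 167, 182, 197

j=1: r + 0k = 0.477 → ⌈·⌉ = 1
j=2: r + 1k = 15.548428… → ⌈·⌉ = 16
j=3: r + 2k = 30.619857… → ⌈·⌉ = 31
j=4: r + 3k = 45.691285… → ⌈·⌉ = 46
j=5: r + 4k = 60.762714… → ⌈·⌉ = 61
j=6: r + 5k = 75.834142… → ⌈·⌉ = 76
j=7: r + 6k = 90.905571… → ⌈·⌉ = 91
j=8: r + 7k = 105.977 → ⌈·⌉ = 106
j=9: r + 8k = 121.048428… → ⌈·⌉ = 122
j=10: r + 9k = 136.119857… → ⌈·⌉ = 137
j=11: r + 10k = 151.191285… → ⌈·⌉ = 152
j=12: r + 11k = 166.262714… → ⌈·⌉ = 167
j=13: r + 12k = 181.334142… → ⌈·⌉ = 182
j=14: r + 13k = 196.405571… → ⌈·⌉ = 197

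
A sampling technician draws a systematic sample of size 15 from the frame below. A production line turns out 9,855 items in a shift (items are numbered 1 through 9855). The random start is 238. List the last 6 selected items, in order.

6151, 6808, 7465, 8122, 8779, 9436

k = N/n = 9855/15 = 657
10th selection = 238 + 9×657 = 6151
11th: 6151 + 657 = 6808
12th: 6808 + 657 = 7465
13th: 7465 + 657 = 8122
14th: 8122 + 657 = 8779
15th: 8779 + 657 = 9436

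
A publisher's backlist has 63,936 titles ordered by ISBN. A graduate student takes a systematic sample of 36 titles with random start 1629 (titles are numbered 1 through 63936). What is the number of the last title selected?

63789

k = 63936/36 = 1776
36th selection = r + (36−1)·k = 1629 + 35×1776 = 1629 + 62160 = 63789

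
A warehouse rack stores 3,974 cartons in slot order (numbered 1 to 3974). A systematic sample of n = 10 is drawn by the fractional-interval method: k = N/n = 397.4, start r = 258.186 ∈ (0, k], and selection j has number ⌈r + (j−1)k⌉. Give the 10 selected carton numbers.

259, 656, 1053, 1451, 1848, 2246, 2643, 3040, 3438, 3835

j=1: r + 0k = 258.186 → ⌈·⌉ = 259
j=2: r + 1k = 655.586 → ⌈·⌉ = 656
j=3: r + 2k = 1052.986 → ⌈·⌉ = 1053
j=4: r + 3k = 1450.386 → ⌈·⌉ = 1451
j=5: r + 4k = 1847.786 → ⌈·⌉ = 1848
j=6: r + 5k = 2245.186 → ⌈·⌉ = 2246
j=7: r + 6k = 2642.586 → ⌈·⌉ = 2643
j=8: r + 7k = 3039.986 → ⌈·⌉ = 3040
j=9: r + 8k = 3437.386 → ⌈·⌉ = 3438
j=10: r + 9k = 3834.786 → ⌈·⌉ = 3835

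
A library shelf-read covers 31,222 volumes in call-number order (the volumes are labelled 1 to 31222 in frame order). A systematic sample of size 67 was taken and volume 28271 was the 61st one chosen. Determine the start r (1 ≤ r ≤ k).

k = 31222/67 = 466
r = 28271 − (61−1)×466 = 28271 − 27960 = 311

311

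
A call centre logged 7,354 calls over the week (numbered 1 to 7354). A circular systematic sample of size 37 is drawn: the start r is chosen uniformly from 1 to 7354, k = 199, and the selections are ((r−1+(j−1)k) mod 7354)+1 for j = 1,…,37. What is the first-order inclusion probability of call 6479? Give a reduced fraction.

37/7354

For each position j, as r ranges over 1…7354 the j-th selection hits every call exactly once, so call 6479 is selected for exactly 37 of the 7354 starts.
Inclusion probability = 37/7354.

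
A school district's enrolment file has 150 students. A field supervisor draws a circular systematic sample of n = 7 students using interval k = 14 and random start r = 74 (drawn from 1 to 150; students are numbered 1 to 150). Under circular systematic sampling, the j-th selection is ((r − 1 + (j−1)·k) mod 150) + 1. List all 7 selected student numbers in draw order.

74, 88, 102, 116, 130, 144, 8

Selection 1: 74
Selection 2: 74 + 14 = 88
Selection 3: 88 + 14 = 102
Selection 4: 102 + 14 = 116
Selection 5: 116 + 14 = 130
Selection 6: 130 + 14 = 144
Selection 7: 144 + 14 = 158 → 158 − 150 = 8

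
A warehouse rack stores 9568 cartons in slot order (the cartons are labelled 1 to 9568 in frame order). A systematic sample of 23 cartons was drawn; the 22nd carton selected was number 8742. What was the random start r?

k = 9568/23 = 416
r = 8742 − (22−1)×416 = 8742 − 8736 = 6

6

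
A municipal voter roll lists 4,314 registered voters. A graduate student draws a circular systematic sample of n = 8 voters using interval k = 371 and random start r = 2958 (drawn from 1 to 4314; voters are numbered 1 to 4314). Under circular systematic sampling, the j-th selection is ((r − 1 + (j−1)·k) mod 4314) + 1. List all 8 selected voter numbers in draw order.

2958, 3329, 3700, 4071, 128, 499, 870, 1241

Selection 1: 2958
Selection 2: 2958 + 371 = 3329
Selection 3: 3329 + 371 = 3700
Selection 4: 3700 + 371 = 4071
Selection 5: 4071 + 371 = 4442 → 4442 − 4314 = 128
Selection 6: 128 + 371 = 499
Selection 7: 499 + 371 = 870
Selection 8: 870 + 371 = 1241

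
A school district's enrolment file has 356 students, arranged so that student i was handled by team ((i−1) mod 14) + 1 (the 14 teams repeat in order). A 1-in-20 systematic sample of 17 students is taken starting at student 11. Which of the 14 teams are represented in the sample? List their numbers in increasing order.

1, 3, 5, 7, 9, 11, 13

Consecutive selections differ by k = 20, so their team numbers differ by 20 mod 14 = 6.
gcd(20, 14) = 2, so the sample visits 14/2 = 7 distinct residues mod 14.
Start 11 is team 11; the teams hit are 1, 3, 5, 7, 9, 11, 13.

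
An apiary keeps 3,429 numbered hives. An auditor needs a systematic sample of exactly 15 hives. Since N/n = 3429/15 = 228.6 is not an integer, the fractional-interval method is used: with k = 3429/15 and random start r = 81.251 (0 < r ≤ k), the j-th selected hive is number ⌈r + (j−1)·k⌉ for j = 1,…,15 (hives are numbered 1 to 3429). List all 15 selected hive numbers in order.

82, 310, 539, 768, 996, 1225, 1453, 1682, 1911, 2139, 2368, 2596, 2825, 3054, 3282

j=1: r + 0k = 81.251 → ⌈·⌉ = 82
j=2: r + 1k = 309.851 → ⌈·⌉ = 310
j=3: r + 2k = 538.451 → ⌈·⌉ = 539
j=4: r + 3k = 767.051 → ⌈·⌉ = 768
j=5: r + 4k = 995.651 → ⌈·⌉ = 996
j=6: r + 5k = 1224.251 → ⌈·⌉ = 1225
j=7: r + 6k = 1452.851 → ⌈·⌉ = 1453
j=8: r + 7k = 1681.451 → ⌈·⌉ = 1682
j=9: r + 8k = 1910.051 → ⌈·⌉ = 1911
j=10: r + 9k = 2138.651 → ⌈·⌉ = 2139
j=11: r + 10k = 2367.251 → ⌈·⌉ = 2368
j=12: r + 11k = 2595.851 → ⌈·⌉ = 2596
j=13: r + 12k = 2824.451 → ⌈·⌉ = 2825
j=14: r + 13k = 3053.051 → ⌈·⌉ = 3054
j=15: r + 14k = 3281.651 → ⌈·⌉ = 3282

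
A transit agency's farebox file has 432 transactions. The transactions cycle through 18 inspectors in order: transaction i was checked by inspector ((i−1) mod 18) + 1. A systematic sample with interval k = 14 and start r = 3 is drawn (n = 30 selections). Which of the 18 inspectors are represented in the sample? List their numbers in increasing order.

Consecutive selections differ by k = 14, so their inspector numbers differ by 14 mod 18 = 14.
gcd(14, 18) = 2, so the sample visits 18/2 = 9 distinct residues mod 18.
Start 3 is inspector 3; the inspectors hit are 1, 3, 5, 7, 9, 11, 13, 15, 17.

1, 3, 5, 7, 9, 11, 13, 15, 17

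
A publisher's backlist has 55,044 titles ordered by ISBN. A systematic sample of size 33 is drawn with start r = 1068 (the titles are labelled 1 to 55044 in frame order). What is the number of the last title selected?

54444

k = 55044/33 = 1668
33rd selection = r + (33−1)·k = 1068 + 32×1668 = 1068 + 53376 = 54444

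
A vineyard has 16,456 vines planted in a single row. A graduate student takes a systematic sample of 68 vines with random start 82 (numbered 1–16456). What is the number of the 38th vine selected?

k = 16456/68 = 242
38th selection = r + (38−1)·k = 82 + 37×242 = 82 + 8954 = 9036

9036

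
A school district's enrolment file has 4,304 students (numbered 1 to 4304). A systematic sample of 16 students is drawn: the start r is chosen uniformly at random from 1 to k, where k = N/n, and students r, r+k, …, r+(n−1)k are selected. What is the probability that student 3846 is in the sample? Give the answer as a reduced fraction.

1/269

k = 4304/16 = 269.
Student 3846 is selected iff r ≡ 3846 (mod 269); exactly one such r in {1,…,269}.
Inclusion probability = 1/269.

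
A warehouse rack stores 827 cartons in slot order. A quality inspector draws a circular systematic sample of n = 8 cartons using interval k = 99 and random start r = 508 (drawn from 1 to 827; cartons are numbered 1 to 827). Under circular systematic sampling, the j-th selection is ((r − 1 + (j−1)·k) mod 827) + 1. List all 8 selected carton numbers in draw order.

Selection 1: 508
Selection 2: 508 + 99 = 607
Selection 3: 607 + 99 = 706
Selection 4: 706 + 99 = 805
Selection 5: 805 + 99 = 904 → 904 − 827 = 77
Selection 6: 77 + 99 = 176
Selection 7: 176 + 99 = 275
Selection 8: 275 + 99 = 374

508, 607, 706, 805, 77, 176, 275, 374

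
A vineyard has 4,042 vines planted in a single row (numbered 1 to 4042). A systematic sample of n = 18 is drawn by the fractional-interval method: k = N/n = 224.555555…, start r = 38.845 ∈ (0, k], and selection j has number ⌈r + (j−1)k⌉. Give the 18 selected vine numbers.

39, 264, 488, 713, 938, 1162, 1387, 1611, 1836, 2060, 2285, 2509, 2734, 2959, 3183, 3408, 3632, 3857

j=1: r + 0k = 38.845 → ⌈·⌉ = 39
j=2: r + 1k = 263.400555… → ⌈·⌉ = 264
j=3: r + 2k = 487.956111… → ⌈·⌉ = 488
j=4: r + 3k = 712.511666… → ⌈·⌉ = 713
j=5: r + 4k = 937.067222… → ⌈·⌉ = 938
j=6: r + 5k = 1161.622777… → ⌈·⌉ = 1162
j=7: r + 6k = 1386.178333… → ⌈·⌉ = 1387
j=8: r + 7k = 1610.733888… → ⌈·⌉ = 1611
j=9: r + 8k = 1835.289444… → ⌈·⌉ = 1836
j=10: r + 9k = 2059.845 → ⌈·⌉ = 2060
j=11: r + 10k = 2284.400555… → ⌈·⌉ = 2285
j=12: r + 11k = 2508.956111… → ⌈·⌉ = 2509
j=13: r + 12k = 2733.511666… → ⌈·⌉ = 2734
j=14: r + 13k = 2958.067222… → ⌈·⌉ = 2959
j=15: r + 14k = 3182.622777… → ⌈·⌉ = 3183
j=16: r + 15k = 3407.178333… → ⌈·⌉ = 3408
j=17: r + 16k = 3631.733888… → ⌈·⌉ = 3632
j=18: r + 17k = 3856.289444… → ⌈·⌉ = 3857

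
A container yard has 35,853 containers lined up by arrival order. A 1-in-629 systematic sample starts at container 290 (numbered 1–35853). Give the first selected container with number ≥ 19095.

19160

k = 629
Steps past start: ⌈(19095 − 290)/629⌉ = ⌈18805/629⌉ = 30
Selected container: 290 + 30×629 = 19160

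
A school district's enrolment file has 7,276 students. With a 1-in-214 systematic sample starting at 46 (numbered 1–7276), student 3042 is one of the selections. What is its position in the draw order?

k = 214
position = (3042 − 46)/214 + 1 = 2996/214 + 1 = 14 + 1 = 15

15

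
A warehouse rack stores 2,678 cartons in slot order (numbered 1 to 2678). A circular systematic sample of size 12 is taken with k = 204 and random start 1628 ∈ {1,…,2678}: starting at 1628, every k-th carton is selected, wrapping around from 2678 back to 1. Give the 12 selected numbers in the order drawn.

1628, 1832, 2036, 2240, 2444, 2648, 174, 378, 582, 786, 990, 1194

Selection 1: 1628
Selection 2: 1628 + 204 = 1832
Selection 3: 1832 + 204 = 2036
Selection 4: 2036 + 204 = 2240
Selection 5: 2240 + 204 = 2444
Selection 6: 2444 + 204 = 2648
Selection 7: 2648 + 204 = 2852 → 2852 − 2678 = 174
Selection 8: 174 + 204 = 378
Selection 9: 378 + 204 = 582
Selection 10: 582 + 204 = 786
Selection 11: 786 + 204 = 990
Selection 12: 990 + 204 = 1194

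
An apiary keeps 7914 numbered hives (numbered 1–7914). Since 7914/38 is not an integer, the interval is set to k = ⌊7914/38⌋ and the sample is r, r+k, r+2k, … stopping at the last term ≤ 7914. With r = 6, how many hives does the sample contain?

k = ⌊7914/38⌋ = 208
Achieved size = ⌊(7914 − 6)/208⌋ + 1 = ⌊7908/208⌋ + 1 = 38 + 1 = 39
(last selection: 6 + 38×208 = 7910 ≤ 7914; next would be 8118 > 7914)

39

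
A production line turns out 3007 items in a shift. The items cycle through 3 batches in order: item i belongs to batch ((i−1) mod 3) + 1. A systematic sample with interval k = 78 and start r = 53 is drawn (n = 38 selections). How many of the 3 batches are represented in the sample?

Consecutive selections differ by k = 78, so their batch numbers differ by 78 mod 3 = 0.
gcd(78, 3) = 3, so the sample visits 3/3 = 1 distinct residues mod 3.
Start 53 is batch 2; the batches hit are 2.

1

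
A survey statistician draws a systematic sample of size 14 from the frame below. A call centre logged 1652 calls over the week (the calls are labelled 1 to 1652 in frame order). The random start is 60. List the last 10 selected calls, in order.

k = N/n = 1652/14 = 118
5th selection = 60 + 4×118 = 532
6th: 532 + 118 = 650
7th: 650 + 118 = 768
8th: 768 + 118 = 886
9th: 886 + 118 = 1004
10th: 1004 + 118 = 1122
11th: 1122 + 118 = 1240
12th: 1240 + 118 = 1358
13th: 1358 + 118 = 1476
14th: 1476 + 118 = 1594

532, 650, 768, 886, 1004, 1122, 1240, 1358, 1476, 1594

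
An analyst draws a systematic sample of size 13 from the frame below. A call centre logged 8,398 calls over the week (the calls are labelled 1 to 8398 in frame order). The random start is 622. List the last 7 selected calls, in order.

k = N/n = 8398/13 = 646
7th selection = 622 + 6×646 = 4498
8th: 4498 + 646 = 5144
9th: 5144 + 646 = 5790
10th: 5790 + 646 = 6436
11th: 6436 + 646 = 7082
12th: 7082 + 646 = 7728
13th: 7728 + 646 = 8374

4498, 5144, 5790, 6436, 7082, 7728, 8374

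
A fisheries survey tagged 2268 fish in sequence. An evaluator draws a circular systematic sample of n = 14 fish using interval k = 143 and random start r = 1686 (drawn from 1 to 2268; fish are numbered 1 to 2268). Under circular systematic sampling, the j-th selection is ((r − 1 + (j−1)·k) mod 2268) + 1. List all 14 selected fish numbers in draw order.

Selection 1: 1686
Selection 2: 1686 + 143 = 1829
Selection 3: 1829 + 143 = 1972
Selection 4: 1972 + 143 = 2115
Selection 5: 2115 + 143 = 2258
Selection 6: 2258 + 143 = 2401 → 2401 − 2268 = 133
Selection 7: 133 + 143 = 276
Selection 8: 276 + 143 = 419
Selection 9: 419 + 143 = 562
Selection 10: 562 + 143 = 705
Selection 11: 705 + 143 = 848
Selection 12: 848 + 143 = 991
Selection 13: 991 + 143 = 1134
Selection 14: 1134 + 143 = 1277

1686, 1829, 1972, 2115, 2258, 133, 276, 419, 562, 705, 848, 991, 1134, 1277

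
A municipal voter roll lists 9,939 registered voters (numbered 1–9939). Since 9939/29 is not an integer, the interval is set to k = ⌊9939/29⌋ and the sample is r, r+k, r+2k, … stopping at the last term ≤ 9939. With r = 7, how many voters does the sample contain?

30

k = ⌊9939/29⌋ = 342
Achieved size = ⌊(9939 − 7)/342⌋ + 1 = ⌊9932/342⌋ + 1 = 29 + 1 = 30
(last selection: 7 + 29×342 = 9925 ≤ 9939; next would be 10267 > 9939)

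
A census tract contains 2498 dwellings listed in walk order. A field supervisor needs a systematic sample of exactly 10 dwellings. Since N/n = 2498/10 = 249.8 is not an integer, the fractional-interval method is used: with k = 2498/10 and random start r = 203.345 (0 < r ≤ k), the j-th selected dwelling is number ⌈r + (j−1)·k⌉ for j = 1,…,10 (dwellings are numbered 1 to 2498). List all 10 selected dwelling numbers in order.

j=1: r + 0k = 203.345 → ⌈·⌉ = 204
j=2: r + 1k = 453.145 → ⌈·⌉ = 454
j=3: r + 2k = 702.945 → ⌈·⌉ = 703
j=4: r + 3k = 952.745 → ⌈·⌉ = 953
j=5: r + 4k = 1202.545 → ⌈·⌉ = 1203
j=6: r + 5k = 1452.345 → ⌈·⌉ = 1453
j=7: r + 6k = 1702.145 → ⌈·⌉ = 1703
j=8: r + 7k = 1951.945 → ⌈·⌉ = 1952
j=9: r + 8k = 2201.745 → ⌈·⌉ = 2202
j=10: r + 9k = 2451.545 → ⌈·⌉ = 2452

204, 454, 703, 953, 1203, 1453, 1703, 1952, 2202, 2452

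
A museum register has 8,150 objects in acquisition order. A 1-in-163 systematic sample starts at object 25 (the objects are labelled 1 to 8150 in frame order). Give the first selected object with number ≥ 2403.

2470

k = 163
Steps past start: ⌈(2403 − 25)/163⌉ = ⌈2378/163⌉ = 15
Selected object: 25 + 15×163 = 2470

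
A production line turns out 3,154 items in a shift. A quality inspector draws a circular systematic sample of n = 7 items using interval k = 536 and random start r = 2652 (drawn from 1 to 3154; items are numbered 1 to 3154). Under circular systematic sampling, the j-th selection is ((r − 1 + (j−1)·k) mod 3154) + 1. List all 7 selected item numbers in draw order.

2652, 34, 570, 1106, 1642, 2178, 2714

Selection 1: 2652
Selection 2: 2652 + 536 = 3188 → 3188 − 3154 = 34
Selection 3: 34 + 536 = 570
Selection 4: 570 + 536 = 1106
Selection 5: 1106 + 536 = 1642
Selection 6: 1642 + 536 = 2178
Selection 7: 2178 + 536 = 2714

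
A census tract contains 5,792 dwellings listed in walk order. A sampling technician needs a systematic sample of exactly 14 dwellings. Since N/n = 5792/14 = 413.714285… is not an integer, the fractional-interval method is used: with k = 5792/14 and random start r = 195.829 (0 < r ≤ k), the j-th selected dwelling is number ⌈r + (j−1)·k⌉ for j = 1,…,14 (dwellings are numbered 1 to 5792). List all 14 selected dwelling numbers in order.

196, 610, 1024, 1437, 1851, 2265, 2679, 3092, 3506, 3920, 4333, 4747, 5161, 5575

j=1: r + 0k = 195.829 → ⌈·⌉ = 196
j=2: r + 1k = 609.543285… → ⌈·⌉ = 610
j=3: r + 2k = 1023.257571… → ⌈·⌉ = 1024
j=4: r + 3k = 1436.971857… → ⌈·⌉ = 1437
j=5: r + 4k = 1850.686142… → ⌈·⌉ = 1851
j=6: r + 5k = 2264.400428… → ⌈·⌉ = 2265
j=7: r + 6k = 2678.114714… → ⌈·⌉ = 2679
j=8: r + 7k = 3091.829 → ⌈·⌉ = 3092
j=9: r + 8k = 3505.543285… → ⌈·⌉ = 3506
j=10: r + 9k = 3919.257571… → ⌈·⌉ = 3920
j=11: r + 10k = 4332.971857… → ⌈·⌉ = 4333
j=12: r + 11k = 4746.686142… → ⌈·⌉ = 4747
j=13: r + 12k = 5160.400428… → ⌈·⌉ = 5161
j=14: r + 13k = 5574.114714… → ⌈·⌉ = 5575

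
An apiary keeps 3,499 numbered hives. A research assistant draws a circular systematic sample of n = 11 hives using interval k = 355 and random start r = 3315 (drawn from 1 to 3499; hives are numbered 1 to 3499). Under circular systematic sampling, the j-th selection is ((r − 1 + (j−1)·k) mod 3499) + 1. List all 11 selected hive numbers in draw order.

Selection 1: 3315
Selection 2: 3315 + 355 = 3670 → 3670 − 3499 = 171
Selection 3: 171 + 355 = 526
Selection 4: 526 + 355 = 881
Selection 5: 881 + 355 = 1236
Selection 6: 1236 + 355 = 1591
Selection 7: 1591 + 355 = 1946
Selection 8: 1946 + 355 = 2301
Selection 9: 2301 + 355 = 2656
Selection 10: 2656 + 355 = 3011
Selection 11: 3011 + 355 = 3366

3315, 171, 526, 881, 1236, 1591, 1946, 2301, 2656, 3011, 3366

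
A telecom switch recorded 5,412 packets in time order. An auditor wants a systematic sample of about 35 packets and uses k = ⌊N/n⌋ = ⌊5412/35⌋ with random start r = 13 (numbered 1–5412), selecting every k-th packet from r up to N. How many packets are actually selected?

36

k = ⌊5412/35⌋ = 154
Achieved size = ⌊(5412 − 13)/154⌋ + 1 = ⌊5399/154⌋ + 1 = 35 + 1 = 36
(last selection: 13 + 35×154 = 5403 ≤ 5412; next would be 5557 > 5412)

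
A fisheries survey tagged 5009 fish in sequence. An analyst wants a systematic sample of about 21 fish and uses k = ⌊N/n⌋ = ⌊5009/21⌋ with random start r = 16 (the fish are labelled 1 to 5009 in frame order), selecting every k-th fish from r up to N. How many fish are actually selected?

k = ⌊5009/21⌋ = 238
Achieved size = ⌊(5009 − 16)/238⌋ + 1 = ⌊4993/238⌋ + 1 = 20 + 1 = 21
(last selection: 16 + 20×238 = 4776 ≤ 5009; next would be 5014 > 5009)

21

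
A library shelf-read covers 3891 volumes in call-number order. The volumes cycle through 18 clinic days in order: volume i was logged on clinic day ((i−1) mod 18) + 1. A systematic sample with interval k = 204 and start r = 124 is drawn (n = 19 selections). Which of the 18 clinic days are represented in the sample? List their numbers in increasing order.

Consecutive selections differ by k = 204, so their clinic day numbers differ by 204 mod 18 = 6.
gcd(204, 18) = 6, so the sample visits 18/6 = 3 distinct residues mod 18.
Start 124 is clinic day 16; the clinic days hit are 4, 10, 16.

4, 10, 16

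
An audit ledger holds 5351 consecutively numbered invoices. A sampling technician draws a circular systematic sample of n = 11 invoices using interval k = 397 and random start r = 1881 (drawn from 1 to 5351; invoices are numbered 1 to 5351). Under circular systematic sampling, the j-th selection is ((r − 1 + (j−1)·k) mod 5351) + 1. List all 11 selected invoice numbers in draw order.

1881, 2278, 2675, 3072, 3469, 3866, 4263, 4660, 5057, 103, 500

Selection 1: 1881
Selection 2: 1881 + 397 = 2278
Selection 3: 2278 + 397 = 2675
Selection 4: 2675 + 397 = 3072
Selection 5: 3072 + 397 = 3469
Selection 6: 3469 + 397 = 3866
Selection 7: 3866 + 397 = 4263
Selection 8: 4263 + 397 = 4660
Selection 9: 4660 + 397 = 5057
Selection 10: 5057 + 397 = 5454 → 5454 − 5351 = 103
Selection 11: 103 + 397 = 500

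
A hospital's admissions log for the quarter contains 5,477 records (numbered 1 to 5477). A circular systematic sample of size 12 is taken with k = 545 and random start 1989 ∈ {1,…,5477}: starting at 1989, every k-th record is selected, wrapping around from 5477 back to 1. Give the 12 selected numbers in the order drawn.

1989, 2534, 3079, 3624, 4169, 4714, 5259, 327, 872, 1417, 1962, 2507

Selection 1: 1989
Selection 2: 1989 + 545 = 2534
Selection 3: 2534 + 545 = 3079
Selection 4: 3079 + 545 = 3624
Selection 5: 3624 + 545 = 4169
Selection 6: 4169 + 545 = 4714
Selection 7: 4714 + 545 = 5259
Selection 8: 5259 + 545 = 5804 → 5804 − 5477 = 327
Selection 9: 327 + 545 = 872
Selection 10: 872 + 545 = 1417
Selection 11: 1417 + 545 = 1962
Selection 12: 1962 + 545 = 2507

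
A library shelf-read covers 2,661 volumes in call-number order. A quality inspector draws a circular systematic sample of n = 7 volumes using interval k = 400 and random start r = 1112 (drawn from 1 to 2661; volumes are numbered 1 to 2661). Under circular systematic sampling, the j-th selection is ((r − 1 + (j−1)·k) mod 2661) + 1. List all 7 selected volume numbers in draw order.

Selection 1: 1112
Selection 2: 1112 + 400 = 1512
Selection 3: 1512 + 400 = 1912
Selection 4: 1912 + 400 = 2312
Selection 5: 2312 + 400 = 2712 → 2712 − 2661 = 51
Selection 6: 51 + 400 = 451
Selection 7: 451 + 400 = 851

1112, 1512, 1912, 2312, 51, 451, 851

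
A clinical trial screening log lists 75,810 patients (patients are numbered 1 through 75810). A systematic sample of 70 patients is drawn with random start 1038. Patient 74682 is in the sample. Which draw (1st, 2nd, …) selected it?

69

k = 75810/70 = 1083
position = (74682 − 1038)/1083 + 1 = 73644/1083 + 1 = 68 + 1 = 69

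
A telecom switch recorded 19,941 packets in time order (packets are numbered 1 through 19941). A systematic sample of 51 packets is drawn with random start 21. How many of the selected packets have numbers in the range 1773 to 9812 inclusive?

21

k = 19941/51 = 391
First selection ≥ 1773: 21 + ⌈(1773−21)/391⌉·391 = 21 + 5×391 = 1976
Last selection ≤ 9812: 21 + ⌊(9812−21)/391⌋·391 = 21 + 25×391 = 9796
Count = 25 − 5 + 1 = 21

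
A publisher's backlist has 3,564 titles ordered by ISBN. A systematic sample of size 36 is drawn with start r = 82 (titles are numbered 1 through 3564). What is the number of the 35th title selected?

k = 3564/36 = 99
35th selection = r + (35−1)·k = 82 + 34×99 = 82 + 3366 = 3448

3448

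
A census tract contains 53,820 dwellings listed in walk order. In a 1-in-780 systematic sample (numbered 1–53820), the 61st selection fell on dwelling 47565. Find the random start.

k = 780
r = 47565 − (61−1)×780 = 47565 − 46800 = 765

765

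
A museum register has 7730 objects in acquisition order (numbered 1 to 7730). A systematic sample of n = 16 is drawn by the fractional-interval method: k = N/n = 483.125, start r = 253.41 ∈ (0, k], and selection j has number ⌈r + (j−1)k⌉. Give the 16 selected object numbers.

254, 737, 1220, 1703, 2186, 2670, 3153, 3636, 4119, 4602, 5085, 5568, 6051, 6535, 7018, 7501

j=1: r + 0k = 253.41 → ⌈·⌉ = 254
j=2: r + 1k = 736.535 → ⌈·⌉ = 737
j=3: r + 2k = 1219.66 → ⌈·⌉ = 1220
j=4: r + 3k = 1702.785 → ⌈·⌉ = 1703
j=5: r + 4k = 2185.91 → ⌈·⌉ = 2186
j=6: r + 5k = 2669.035 → ⌈·⌉ = 2670
j=7: r + 6k = 3152.16 → ⌈·⌉ = 3153
j=8: r + 7k = 3635.285 → ⌈·⌉ = 3636
j=9: r + 8k = 4118.41 → ⌈·⌉ = 4119
j=10: r + 9k = 4601.535 → ⌈·⌉ = 4602
j=11: r + 10k = 5084.66 → ⌈·⌉ = 5085
j=12: r + 11k = 5567.785 → ⌈·⌉ = 5568
j=13: r + 12k = 6050.91 → ⌈·⌉ = 6051
j=14: r + 13k = 6534.035 → ⌈·⌉ = 6535
j=15: r + 14k = 7017.16 → ⌈·⌉ = 7018
j=16: r + 15k = 7500.285 → ⌈·⌉ = 7501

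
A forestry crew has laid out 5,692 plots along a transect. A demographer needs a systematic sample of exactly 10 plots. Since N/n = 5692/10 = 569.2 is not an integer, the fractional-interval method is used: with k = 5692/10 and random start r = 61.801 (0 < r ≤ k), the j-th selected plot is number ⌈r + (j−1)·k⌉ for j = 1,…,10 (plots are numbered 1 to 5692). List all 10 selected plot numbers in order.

62, 632, 1201, 1770, 2339, 2908, 3478, 4047, 4616, 5185

j=1: r + 0k = 61.801 → ⌈·⌉ = 62
j=2: r + 1k = 631.001 → ⌈·⌉ = 632
j=3: r + 2k = 1200.201 → ⌈·⌉ = 1201
j=4: r + 3k = 1769.401 → ⌈·⌉ = 1770
j=5: r + 4k = 2338.601 → ⌈·⌉ = 2339
j=6: r + 5k = 2907.801 → ⌈·⌉ = 2908
j=7: r + 6k = 3477.001 → ⌈·⌉ = 3478
j=8: r + 7k = 4046.201 → ⌈·⌉ = 4047
j=9: r + 8k = 4615.401 → ⌈·⌉ = 4616
j=10: r + 9k = 5184.601 → ⌈·⌉ = 5185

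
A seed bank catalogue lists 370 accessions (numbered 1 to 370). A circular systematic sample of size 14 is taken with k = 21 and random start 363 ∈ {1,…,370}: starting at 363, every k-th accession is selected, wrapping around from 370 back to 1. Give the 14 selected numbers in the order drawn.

363, 14, 35, 56, 77, 98, 119, 140, 161, 182, 203, 224, 245, 266

Selection 1: 363
Selection 2: 363 + 21 = 384 → 384 − 370 = 14
Selection 3: 14 + 21 = 35
Selection 4: 35 + 21 = 56
Selection 5: 56 + 21 = 77
Selection 6: 77 + 21 = 98
Selection 7: 98 + 21 = 119
Selection 8: 119 + 21 = 140
Selection 9: 140 + 21 = 161
Selection 10: 161 + 21 = 182
Selection 11: 182 + 21 = 203
Selection 12: 203 + 21 = 224
Selection 13: 224 + 21 = 245
Selection 14: 245 + 21 = 266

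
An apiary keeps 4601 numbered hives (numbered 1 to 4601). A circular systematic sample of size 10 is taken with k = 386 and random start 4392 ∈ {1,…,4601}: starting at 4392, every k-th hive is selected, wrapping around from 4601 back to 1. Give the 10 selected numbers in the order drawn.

4392, 177, 563, 949, 1335, 1721, 2107, 2493, 2879, 3265

Selection 1: 4392
Selection 2: 4392 + 386 = 4778 → 4778 − 4601 = 177
Selection 3: 177 + 386 = 563
Selection 4: 563 + 386 = 949
Selection 5: 949 + 386 = 1335
Selection 6: 1335 + 386 = 1721
Selection 7: 1721 + 386 = 2107
Selection 8: 2107 + 386 = 2493
Selection 9: 2493 + 386 = 2879
Selection 10: 2879 + 386 = 3265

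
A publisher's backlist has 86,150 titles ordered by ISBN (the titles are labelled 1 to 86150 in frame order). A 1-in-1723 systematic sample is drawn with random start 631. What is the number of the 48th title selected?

81612

k = 1723
48th selection = r + (48−1)·k = 631 + 47×1723 = 631 + 80981 = 81612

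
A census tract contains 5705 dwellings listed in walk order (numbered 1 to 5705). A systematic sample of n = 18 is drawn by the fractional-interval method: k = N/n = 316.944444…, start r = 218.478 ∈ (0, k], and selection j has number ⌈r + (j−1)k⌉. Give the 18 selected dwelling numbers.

j=1: r + 0k = 218.478 → ⌈·⌉ = 219
j=2: r + 1k = 535.422444… → ⌈·⌉ = 536
j=3: r + 2k = 852.366888… → ⌈·⌉ = 853
j=4: r + 3k = 1169.311333… → ⌈·⌉ = 1170
j=5: r + 4k = 1486.255777… → ⌈·⌉ = 1487
j=6: r + 5k = 1803.200222… → ⌈·⌉ = 1804
j=7: r + 6k = 2120.144666… → ⌈·⌉ = 2121
j=8: r + 7k = 2437.089111… → ⌈·⌉ = 2438
j=9: r + 8k = 2754.033555… → ⌈·⌉ = 2755
j=10: r + 9k = 3070.978 → ⌈·⌉ = 3071
j=11: r + 10k = 3387.922444… → ⌈·⌉ = 3388
j=12: r + 11k = 3704.866888… → ⌈·⌉ = 3705
j=13: r + 12k = 4021.811333… → ⌈·⌉ = 4022
j=14: r + 13k = 4338.755777… → ⌈·⌉ = 4339
j=15: r + 14k = 4655.700222… → ⌈·⌉ = 4656
j=16: r + 15k = 4972.644666… → ⌈·⌉ = 4973
j=17: r + 16k = 5289.589111… → ⌈·⌉ = 5290
j=18: r + 17k = 5606.533555… → ⌈·⌉ = 5607

219, 536, 853, 1170, 1487, 1804, 2121, 2438, 2755, 3071, 3388, 3705, 4022, 4339, 4656, 4973, 5290, 5607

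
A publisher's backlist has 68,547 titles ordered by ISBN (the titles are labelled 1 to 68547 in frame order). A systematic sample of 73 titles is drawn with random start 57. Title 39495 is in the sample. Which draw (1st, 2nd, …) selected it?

k = 68547/73 = 939
position = (39495 − 57)/939 + 1 = 39438/939 + 1 = 42 + 1 = 43

43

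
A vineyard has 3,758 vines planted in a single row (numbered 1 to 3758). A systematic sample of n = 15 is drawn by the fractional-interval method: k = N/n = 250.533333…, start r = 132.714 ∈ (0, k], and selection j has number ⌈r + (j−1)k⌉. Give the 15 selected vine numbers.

133, 384, 634, 885, 1135, 1386, 1636, 1887, 2137, 2388, 2639, 2889, 3140, 3390, 3641

j=1: r + 0k = 132.714 → ⌈·⌉ = 133
j=2: r + 1k = 383.247333… → ⌈·⌉ = 384
j=3: r + 2k = 633.780666… → ⌈·⌉ = 634
j=4: r + 3k = 884.314 → ⌈·⌉ = 885
j=5: r + 4k = 1134.847333… → ⌈·⌉ = 1135
j=6: r + 5k = 1385.380666… → ⌈·⌉ = 1386
j=7: r + 6k = 1635.914 → ⌈·⌉ = 1636
j=8: r + 7k = 1886.447333… → ⌈·⌉ = 1887
j=9: r + 8k = 2136.980666… → ⌈·⌉ = 2137
j=10: r + 9k = 2387.514 → ⌈·⌉ = 2388
j=11: r + 10k = 2638.047333… → ⌈·⌉ = 2639
j=12: r + 11k = 2888.580666… → ⌈·⌉ = 2889
j=13: r + 12k = 3139.114 → ⌈·⌉ = 3140
j=14: r + 13k = 3389.647333… → ⌈·⌉ = 3390
j=15: r + 14k = 3640.180666… → ⌈·⌉ = 3641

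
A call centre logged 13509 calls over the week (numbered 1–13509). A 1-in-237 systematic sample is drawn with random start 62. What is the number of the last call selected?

k = 237
57th selection = r + (57−1)·k = 62 + 56×237 = 62 + 13272 = 13334

13334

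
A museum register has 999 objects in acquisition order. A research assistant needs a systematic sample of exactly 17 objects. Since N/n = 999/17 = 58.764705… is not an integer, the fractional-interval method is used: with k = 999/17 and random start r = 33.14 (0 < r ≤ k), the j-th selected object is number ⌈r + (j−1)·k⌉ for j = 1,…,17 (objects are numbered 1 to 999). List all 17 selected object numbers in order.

34, 92, 151, 210, 269, 327, 386, 445, 504, 563, 621, 680, 739, 798, 856, 915, 974

j=1: r + 0k = 33.14 → ⌈·⌉ = 34
j=2: r + 1k = 91.904705… → ⌈·⌉ = 92
j=3: r + 2k = 150.669411… → ⌈·⌉ = 151
j=4: r + 3k = 209.434117… → ⌈·⌉ = 210
j=5: r + 4k = 268.198823… → ⌈·⌉ = 269
j=6: r + 5k = 326.963529… → ⌈·⌉ = 327
j=7: r + 6k = 385.728235… → ⌈·⌉ = 386
j=8: r + 7k = 444.492941… → ⌈·⌉ = 445
j=9: r + 8k = 503.257647… → ⌈·⌉ = 504
j=10: r + 9k = 562.022352… → ⌈·⌉ = 563
j=11: r + 10k = 620.787058… → ⌈·⌉ = 621
j=12: r + 11k = 679.551764… → ⌈·⌉ = 680
j=13: r + 12k = 738.316470… → ⌈·⌉ = 739
j=14: r + 13k = 797.081176… → ⌈·⌉ = 798
j=15: r + 14k = 855.845882… → ⌈·⌉ = 856
j=16: r + 15k = 914.610588… → ⌈·⌉ = 915
j=17: r + 16k = 973.375294… → ⌈·⌉ = 974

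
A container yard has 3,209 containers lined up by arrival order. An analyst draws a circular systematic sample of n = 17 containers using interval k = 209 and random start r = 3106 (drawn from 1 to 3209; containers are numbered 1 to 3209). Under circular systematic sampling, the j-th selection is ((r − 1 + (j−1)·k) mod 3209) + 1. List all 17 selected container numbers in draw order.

3106, 106, 315, 524, 733, 942, 1151, 1360, 1569, 1778, 1987, 2196, 2405, 2614, 2823, 3032, 32

Selection 1: 3106
Selection 2: 3106 + 209 = 3315 → 3315 − 3209 = 106
Selection 3: 106 + 209 = 315
Selection 4: 315 + 209 = 524
Selection 5: 524 + 209 = 733
Selection 6: 733 + 209 = 942
Selection 7: 942 + 209 = 1151
Selection 8: 1151 + 209 = 1360
Selection 9: 1360 + 209 = 1569
Selection 10: 1569 + 209 = 1778
Selection 11: 1778 + 209 = 1987
Selection 12: 1987 + 209 = 2196
Selection 13: 2196 + 209 = 2405
Selection 14: 2405 + 209 = 2614
Selection 15: 2614 + 209 = 2823
Selection 16: 2823 + 209 = 3032
Selection 17: 3032 + 209 = 3241 → 3241 − 3209 = 32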